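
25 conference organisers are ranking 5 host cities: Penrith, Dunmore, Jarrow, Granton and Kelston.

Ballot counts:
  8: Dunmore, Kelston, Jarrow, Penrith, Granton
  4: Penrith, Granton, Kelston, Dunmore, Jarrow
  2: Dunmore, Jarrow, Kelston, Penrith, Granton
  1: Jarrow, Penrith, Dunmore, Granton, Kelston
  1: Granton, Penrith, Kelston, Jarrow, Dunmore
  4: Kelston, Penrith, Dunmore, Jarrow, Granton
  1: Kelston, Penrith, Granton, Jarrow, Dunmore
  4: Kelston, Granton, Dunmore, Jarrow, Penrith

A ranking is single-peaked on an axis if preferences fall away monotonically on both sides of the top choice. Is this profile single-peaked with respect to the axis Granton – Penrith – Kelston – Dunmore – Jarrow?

no

Axis positions: Granton=1, Penrith=2, Kelston=3, Dunmore=4, Jarrow=5.
Faction 1 (peak Dunmore at position 4): ranking walks positions 4-3-5-2-1, expanding outward from the peak — single-peaked.
Faction 2 (peak Penrith at position 2): ranking walks positions 2-1-3-4-5, expanding outward from the peak — single-peaked.
Faction 3 (peak Dunmore at position 4): ranking walks positions 4-5-3-2-1, expanding outward from the peak — single-peaked.
Faction 4: ranking walks positions 5-2-4-1-3; Penrith is ranked above Dunmore even though Dunmore lies between Penrith and the peak Jarrow on the axis — preferences dip and rise again. Not single-peaked.
Faction 5: ranking walks positions 1-2-3-5-4; Jarrow is ranked above Dunmore even though Dunmore lies between Jarrow and the peak Granton on the axis — preferences dip and rise again. Not single-peaked.
Faction 6 (peak Kelston at position 3): ranking walks positions 3-2-4-5-1, expanding outward from the peak — single-peaked.
Faction 7: ranking walks positions 3-2-1-5-4; Jarrow is ranked above Dunmore even though Dunmore lies between Jarrow and the peak Kelston on the axis — preferences dip and rise again. Not single-peaked.
Faction 8: ranking walks positions 3-1-4-5-2; Granton is ranked above Penrith even though Penrith lies between Granton and the peak Kelston on the axis — preferences dip and rise again. Not single-peaked.
Faction 4 violates single-peakedness, so the profile is not single-peaked on this axis.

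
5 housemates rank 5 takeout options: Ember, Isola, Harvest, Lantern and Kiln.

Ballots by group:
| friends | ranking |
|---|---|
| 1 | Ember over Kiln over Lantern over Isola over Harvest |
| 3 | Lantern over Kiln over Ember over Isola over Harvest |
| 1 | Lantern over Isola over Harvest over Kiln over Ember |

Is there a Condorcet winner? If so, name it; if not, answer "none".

Pairwise majorities:
Ember–Isola: Ember 4–1.
Ember vs Harvest: Ember wins 4–1.
Ember vs Lantern: Lantern wins 4–1.
Ember vs Kiln: Kiln wins 4–1.
Isola–Harvest: Isola 5–0.
Isola–Lantern: Lantern 5–0.
Isola vs Kiln: Kiln wins 4–1.
Harvest vs Lantern: Lantern, 5–0.
Harvest–Kiln: Kiln 4–1.
Lantern–Kiln: Lantern 4–1.
Lantern defeats every rival head-to-head and is the Condorcet winner.

Lantern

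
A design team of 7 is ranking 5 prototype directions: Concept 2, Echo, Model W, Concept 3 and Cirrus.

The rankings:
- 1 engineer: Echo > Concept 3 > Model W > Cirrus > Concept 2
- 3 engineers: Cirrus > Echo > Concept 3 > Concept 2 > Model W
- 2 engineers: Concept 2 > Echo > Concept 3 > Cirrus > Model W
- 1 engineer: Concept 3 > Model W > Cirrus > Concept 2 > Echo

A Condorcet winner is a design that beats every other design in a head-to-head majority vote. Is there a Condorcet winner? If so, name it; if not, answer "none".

none

Check each pair by majority over 7 ballots:
Concept 2 vs Echo: 2+1 = 3 for Concept 2, 4 for Echo — Echo by 4–3.
Concept 2 vs Model W: Concept 2, 5–2.
Concept 2 vs Concept 3: Concept 3, 5–2.
Concept 2 vs Cirrus: 2 for Concept 2, 5 for Cirrus — Cirrus by 5–2.
Echo vs Model W: Echo preferred on 1+3+2 = 6 ballots; Echo wins 6–1.
Echo vs Concept 3: Echo is ranked higher on 1+3+2 = 6 ballots, Concept 3 on 1. Echo wins 6–1.
Echo vs Cirrus: Echo preferred on 1+2 = 3 ballots; Cirrus wins 4–3.
Model W vs Concept 3: Model W is ranked higher on 0 ballots, Concept 3 on 7. Concept 3 wins 7–0.
Model W vs Cirrus: Model W is ranked higher on 1+1 = 2 ballots, Cirrus on 5. Cirrus wins 5–2.
Concept 3 vs Cirrus: Concept 3 is ranked higher on 1+2+1 = 4 ballots, Cirrus on 3. Concept 3 wins 4–3.
Every design loses at least once (Concept 2 loses to Echo; Echo loses to Cirrus; Model W loses to Concept 2; Concept 3 loses to Echo; Cirrus loses to Concept 3). The majority relation contains the cycle Echo → Concept 3 → Cirrus → Echo, so there is no Condorcet winner.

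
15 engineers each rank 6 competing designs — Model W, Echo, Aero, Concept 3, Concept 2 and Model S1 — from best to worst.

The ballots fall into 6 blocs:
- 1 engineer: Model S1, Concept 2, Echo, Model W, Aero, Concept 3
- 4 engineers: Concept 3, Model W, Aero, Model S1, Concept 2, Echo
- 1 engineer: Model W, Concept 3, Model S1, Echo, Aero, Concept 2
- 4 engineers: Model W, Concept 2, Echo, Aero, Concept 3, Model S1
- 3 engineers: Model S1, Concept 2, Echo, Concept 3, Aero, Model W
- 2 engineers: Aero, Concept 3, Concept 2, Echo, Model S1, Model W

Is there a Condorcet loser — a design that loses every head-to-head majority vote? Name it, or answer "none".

Pairwise majorities:
Model W vs Echo: 9 to 6, Model W.
Model W vs Aero: 10 to 5, Model W.
Model W vs Concept 3: Concept 3 wins 9–6.
Model W vs Concept 2: 9 to 6, Model W.
Model W vs Model S1: 9 to 6, Model W.
Echo–Aero: Echo 9–6.
Echo vs Concept 3: 8 to 7, Echo.
Echo vs Concept 2: 1 to 14, Concept 2.
Echo vs Model S1: Model S1 wins 9–6.
Aero vs Concept 3: Concept 3 wins 8–7.
Aero vs Concept 2: Concept 2, 8–7.
Aero vs Model S1: Aero, 10–5.
Concept 3 vs Concept 2: Concept 3 preferred on 4+1+2 = 7 ballots; Concept 2 wins 8–7.
Concept 3 vs Model S1: 11 to 4, Concept 3.
Concept 2 vs Model S1: 4+2 = 6 for Concept 2, 9 for Model S1 — Model S1 by 9–6.
Every design wins at least one matchup (Model W beats Echo; Echo beats Aero; Aero beats Model S1; Concept 3 beats Model W; Concept 2 beats Echo; Model S1 beats Echo), so there is no Condorcet loser.

none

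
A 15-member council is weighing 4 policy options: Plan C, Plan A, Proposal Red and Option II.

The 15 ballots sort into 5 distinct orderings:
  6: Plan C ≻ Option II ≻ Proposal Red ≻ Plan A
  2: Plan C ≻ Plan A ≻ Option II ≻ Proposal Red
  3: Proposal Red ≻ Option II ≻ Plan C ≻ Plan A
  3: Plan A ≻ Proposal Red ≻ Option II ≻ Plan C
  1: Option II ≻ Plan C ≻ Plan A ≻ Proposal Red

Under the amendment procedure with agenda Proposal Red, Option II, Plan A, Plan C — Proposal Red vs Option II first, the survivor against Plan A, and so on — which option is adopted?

Plan C

Round 1: Proposal Red vs Option II — 6–9, Option II advances.
Round 2: Option II vs Plan A — 10–5, Option II advances.
Round 3: Option II vs Plan C — 7–8, Plan C advances.
The agenda winner is Plan C.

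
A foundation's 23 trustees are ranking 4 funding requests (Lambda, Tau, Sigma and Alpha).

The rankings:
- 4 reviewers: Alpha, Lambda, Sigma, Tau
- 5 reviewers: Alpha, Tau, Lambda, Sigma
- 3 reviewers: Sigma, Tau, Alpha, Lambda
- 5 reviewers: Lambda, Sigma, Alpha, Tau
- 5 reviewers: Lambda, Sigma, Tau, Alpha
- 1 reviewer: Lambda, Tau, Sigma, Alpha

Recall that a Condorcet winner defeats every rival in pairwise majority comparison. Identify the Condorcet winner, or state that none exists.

Pairwise majorities:
Lambda vs Tau: Lambda preferred on 4+5+5+1 = 15 ballots; Lambda wins 15–8.
Lambda vs Sigma: Lambda is ranked higher on 4+5+5+5+1 = 20 ballots, Sigma on 3. Lambda wins 20–3.
Lambda vs Alpha: 11 to 12, Alpha.
Tau vs Sigma: Tau preferred on 5+1 = 6 ballots; Sigma wins 17–6.
Tau vs Alpha: Tau preferred on 3+5+1 = 9 ballots; Alpha wins 14–9.
Sigma vs Alpha: 14 to 9, Sigma.
No project is unbeaten: Lambda loses to Alpha; Tau loses to Lambda; Sigma loses to Lambda; Alpha loses to Sigma. In particular Lambda → Sigma → Alpha → Lambda is a majority cycle — no Condorcet winner exists.

none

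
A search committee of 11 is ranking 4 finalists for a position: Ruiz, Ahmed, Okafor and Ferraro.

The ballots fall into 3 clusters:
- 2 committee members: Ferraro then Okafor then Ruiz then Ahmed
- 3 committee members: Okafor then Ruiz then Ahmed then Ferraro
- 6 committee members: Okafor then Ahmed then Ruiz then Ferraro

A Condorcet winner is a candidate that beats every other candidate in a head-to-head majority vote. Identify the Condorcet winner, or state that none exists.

Head-to-head results (11 committee members):
Ruiz vs Ahmed: 5 to 6, Ahmed.
Ruiz vs Okafor: Ruiz is ranked higher on 0 ballots, Okafor on 11. Okafor wins 11–0.
Ruiz vs Ferraro: 3+6 = 9 for Ruiz, 2 for Ferraro — Ruiz by 9–2.
Ahmed vs Okafor: 0 for Ahmed, 11 for Okafor — Okafor by 11–0.
Ahmed vs Ferraro: Ahmed preferred on 3+6 = 9 ballots; Ahmed wins 9–2.
Okafor vs Ferraro: Okafor preferred on 3+6 = 9 ballots; Okafor wins 9–2.
Only Okafor has no losses; Okafor is the Condorcet winner.

Okafor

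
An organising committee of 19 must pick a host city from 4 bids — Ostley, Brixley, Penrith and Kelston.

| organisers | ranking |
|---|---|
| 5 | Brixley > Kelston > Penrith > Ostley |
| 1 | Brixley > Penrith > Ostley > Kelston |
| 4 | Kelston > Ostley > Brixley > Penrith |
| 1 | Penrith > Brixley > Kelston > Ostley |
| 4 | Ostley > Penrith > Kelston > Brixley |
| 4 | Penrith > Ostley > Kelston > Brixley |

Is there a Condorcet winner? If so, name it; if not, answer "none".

Pairwise majorities:
Ostley vs Brixley: 12 to 7, Ostley.
Ostley vs Penrith: 4+4 = 8 for Ostley, 11 for Penrith — Penrith by 11–8.
Ostley vs Kelston: 9 to 10, Kelston.
Brixley vs Penrith: Brixley preferred on 5+1+4 = 10 ballots; Brixley wins 10–9.
Brixley vs Kelston: 7 to 12, Kelston.
Penrith vs Kelston: 1+1+4+4 = 10 for Penrith, 9 for Kelston — Penrith by 10–9.
No city is unbeaten: Ostley loses to Penrith; Brixley loses to Ostley; Penrith loses to Brixley; Kelston loses to Penrith. In particular Ostley beats Brixley beats Penrith beats Ostley is a majority cycle — no Condorcet winner exists.

none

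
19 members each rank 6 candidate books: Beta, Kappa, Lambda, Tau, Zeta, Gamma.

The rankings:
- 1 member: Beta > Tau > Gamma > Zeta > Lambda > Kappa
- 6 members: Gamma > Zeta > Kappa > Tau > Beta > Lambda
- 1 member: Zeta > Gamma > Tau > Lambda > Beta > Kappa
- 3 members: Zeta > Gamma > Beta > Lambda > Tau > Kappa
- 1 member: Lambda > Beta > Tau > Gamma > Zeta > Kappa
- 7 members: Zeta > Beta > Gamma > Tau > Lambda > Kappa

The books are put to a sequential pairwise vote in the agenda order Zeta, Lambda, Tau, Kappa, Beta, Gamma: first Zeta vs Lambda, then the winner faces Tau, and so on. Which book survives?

Round 1: Zeta vs Lambda — 18–1, Zeta advances.
Round 2: Zeta vs Tau — 17–2, Zeta advances.
Round 3: Zeta vs Kappa — 19–0, Zeta advances.
Round 4: Zeta vs Beta — 17–2, Zeta advances.
Round 5: Zeta vs Gamma — 11–8, Zeta advances.
Zeta survives the agenda.

Zeta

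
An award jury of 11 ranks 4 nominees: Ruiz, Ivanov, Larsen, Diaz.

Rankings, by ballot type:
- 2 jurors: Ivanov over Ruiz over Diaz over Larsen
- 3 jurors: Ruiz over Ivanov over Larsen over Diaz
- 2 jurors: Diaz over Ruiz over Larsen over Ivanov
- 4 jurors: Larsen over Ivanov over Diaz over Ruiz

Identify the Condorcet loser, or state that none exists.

Head-to-head results (11 jurors):
Ruiz vs Ivanov: 3+2 = 5 for Ruiz, 6 for Ivanov — Ivanov by 6–5.
Ruiz vs Larsen: Ruiz wins 7–4.
Ruiz–Diaz: Diaz 6–5.
Ivanov vs Larsen: Larsen, 6–5.
Ivanov vs Diaz: Ivanov, 9–2.
Larsen vs Diaz: Larsen, 7–4.
No nominee is winless: Ruiz beats Larsen; Ivanov beats Ruiz; Larsen beats Ivanov; Diaz beats Ruiz. There is no Condorcet loser.

none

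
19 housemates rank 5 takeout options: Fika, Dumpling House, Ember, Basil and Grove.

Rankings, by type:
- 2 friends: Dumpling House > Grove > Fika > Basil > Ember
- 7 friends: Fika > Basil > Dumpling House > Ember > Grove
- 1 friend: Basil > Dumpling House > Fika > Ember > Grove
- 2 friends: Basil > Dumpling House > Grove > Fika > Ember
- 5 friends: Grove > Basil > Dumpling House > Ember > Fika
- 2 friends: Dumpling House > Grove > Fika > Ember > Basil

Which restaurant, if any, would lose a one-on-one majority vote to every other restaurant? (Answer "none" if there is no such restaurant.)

Pairwise majorities:
Fika vs Dumpling House: 7 for Fika, 12 for Dumpling House — Dumpling House by 12–7.
Fika vs Ember: 14 to 5, Fika.
Fika vs Basil: Fika preferred on 2+7+2 = 11 ballots; Fika wins 11–8.
Fika vs Grove: Grove wins 11–8.
Dumpling House–Ember: Dumpling House 19–0.
Dumpling House vs Basil: Basil, 15–4.
Dumpling House vs Grove: 14 to 5, Dumpling House.
Ember vs Basil: Ember is ranked higher on 2 ballots, Basil on 17. Basil wins 17–2.
Ember vs Grove: Ember is ranked higher on 7+1 = 8 ballots, Grove on 11. Grove wins 11–8.
Basil vs Grove: Basil wins 10–9.
Only Ember has no wins; Ember is the Condorcet loser.

Ember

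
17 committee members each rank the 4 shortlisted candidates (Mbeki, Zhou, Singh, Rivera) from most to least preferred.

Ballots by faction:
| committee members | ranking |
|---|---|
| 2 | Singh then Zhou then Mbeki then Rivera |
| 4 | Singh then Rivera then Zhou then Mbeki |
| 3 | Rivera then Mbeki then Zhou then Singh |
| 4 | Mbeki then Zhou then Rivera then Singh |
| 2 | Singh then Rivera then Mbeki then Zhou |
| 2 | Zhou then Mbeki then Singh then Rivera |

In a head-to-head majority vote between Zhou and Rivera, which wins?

Rivera

Ballots ranking Zhou above Rivera: 2 + 4 + 2 = 8.
Ballots ranking Rivera above Zhou: 17 − 8 = 9.
Rivera wins the head-to-head 9–8.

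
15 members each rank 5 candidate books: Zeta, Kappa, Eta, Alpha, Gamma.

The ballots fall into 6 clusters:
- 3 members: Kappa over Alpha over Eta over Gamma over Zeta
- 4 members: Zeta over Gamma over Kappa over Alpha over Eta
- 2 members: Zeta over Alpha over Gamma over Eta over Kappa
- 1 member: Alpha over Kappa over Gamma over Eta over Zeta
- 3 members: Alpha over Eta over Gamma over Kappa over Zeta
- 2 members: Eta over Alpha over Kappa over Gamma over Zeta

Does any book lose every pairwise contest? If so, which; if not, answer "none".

Zeta

Pairwise majorities:
Zeta vs Kappa: Kappa, 9–6.
Zeta–Eta: Eta 9–6.
Zeta vs Alpha: 6 to 9, Alpha.
Zeta vs Gamma: Gamma wins 9–6.
Kappa vs Eta: 8 to 7, Kappa.
Kappa vs Alpha: Alpha, 8–7.
Kappa vs Gamma: Gamma wins 9–6.
Eta–Alpha: Alpha 13–2.
Eta vs Gamma: Eta, 8–7.
Alpha–Gamma: Alpha 11–4.
Zeta loses to every other book — it is the Condorcet loser.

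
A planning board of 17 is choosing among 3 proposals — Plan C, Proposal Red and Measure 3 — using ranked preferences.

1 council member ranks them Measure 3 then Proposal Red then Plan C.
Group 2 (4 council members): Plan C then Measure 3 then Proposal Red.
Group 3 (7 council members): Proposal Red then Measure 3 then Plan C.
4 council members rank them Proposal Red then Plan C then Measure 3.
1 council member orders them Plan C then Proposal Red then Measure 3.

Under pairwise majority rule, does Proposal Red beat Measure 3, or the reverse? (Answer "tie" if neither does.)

Ballots ranking Proposal Red above Measure 3: 7 + 4 + 1 = 12.
Ballots ranking Measure 3 above Proposal Red: 17 − 12 = 5.
Proposal Red wins the head-to-head 12–5.

Proposal Red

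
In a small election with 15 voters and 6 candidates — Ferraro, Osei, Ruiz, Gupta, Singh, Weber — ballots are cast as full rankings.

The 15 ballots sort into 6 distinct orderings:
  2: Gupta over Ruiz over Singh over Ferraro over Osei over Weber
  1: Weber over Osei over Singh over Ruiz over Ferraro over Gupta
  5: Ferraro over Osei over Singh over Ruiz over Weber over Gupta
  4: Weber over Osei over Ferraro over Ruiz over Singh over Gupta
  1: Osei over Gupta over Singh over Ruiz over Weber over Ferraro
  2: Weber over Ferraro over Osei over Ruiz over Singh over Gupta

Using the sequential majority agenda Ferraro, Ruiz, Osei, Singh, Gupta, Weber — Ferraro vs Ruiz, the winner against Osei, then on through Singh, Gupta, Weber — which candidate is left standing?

Round 1: Ferraro vs Ruiz — 11–4, Ferraro advances.
Round 2: Ferraro vs Osei — 9–6, Ferraro advances.
Round 3: Ferraro vs Singh — 11–4, Ferraro advances.
Round 4: Ferraro vs Gupta — 12–3, Ferraro advances.
Round 5: Ferraro vs Weber — 7–8, Weber advances.
The agenda winner is Weber.

Weber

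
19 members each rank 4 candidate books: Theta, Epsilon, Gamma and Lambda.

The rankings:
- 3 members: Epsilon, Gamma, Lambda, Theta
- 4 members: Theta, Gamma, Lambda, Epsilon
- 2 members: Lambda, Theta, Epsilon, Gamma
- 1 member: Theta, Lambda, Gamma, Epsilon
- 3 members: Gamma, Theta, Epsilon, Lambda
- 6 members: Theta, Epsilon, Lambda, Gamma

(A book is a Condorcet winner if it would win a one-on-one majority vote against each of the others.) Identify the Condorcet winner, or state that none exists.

Check each pair by majority over 19 ballots:
Theta vs Epsilon: Theta wins 16–3.
Theta vs Gamma: Theta wins 13–6.
Theta vs Lambda: Theta, 14–5.
Epsilon vs Gamma: Epsilon wins 11–8.
Epsilon vs Lambda: Epsilon wins 12–7.
Gamma–Lambda: Gamma 10–9.
Theta beats each of Epsilon, Gamma, Lambda — Theta is the Condorcet winner.

Theta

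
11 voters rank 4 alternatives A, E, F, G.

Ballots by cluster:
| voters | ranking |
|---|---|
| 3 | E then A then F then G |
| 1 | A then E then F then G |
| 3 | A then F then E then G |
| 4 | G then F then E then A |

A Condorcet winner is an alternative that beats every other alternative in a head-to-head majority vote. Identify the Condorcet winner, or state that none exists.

none

Pairwise majorities:
A–E: E 7–4.
A–F: A 7–4.
A–G: A 7–4.
E–F: F 7–4.
E–G: E 7–4.
F–G: F 7–4.
Every alternative loses at least once (A loses to E; E loses to F; F loses to A; G loses to A). The majority relation contains the cycle A → F → E → A, so there is no Condorcet winner.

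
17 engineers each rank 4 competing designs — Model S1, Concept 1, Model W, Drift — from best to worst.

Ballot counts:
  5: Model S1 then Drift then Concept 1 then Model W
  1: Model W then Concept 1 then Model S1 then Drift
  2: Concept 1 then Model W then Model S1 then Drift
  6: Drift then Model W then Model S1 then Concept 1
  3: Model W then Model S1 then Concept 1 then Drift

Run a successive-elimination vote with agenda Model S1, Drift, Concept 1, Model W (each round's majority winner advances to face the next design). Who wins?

Round 1: Model S1 vs Drift — 11–6, Model S1 advances.
Round 2: Model S1 vs Concept 1 — 14–3, Model S1 advances.
Round 3: Model S1 vs Model W — 5–12, Model W advances.
The agenda winner is Model W.

Model W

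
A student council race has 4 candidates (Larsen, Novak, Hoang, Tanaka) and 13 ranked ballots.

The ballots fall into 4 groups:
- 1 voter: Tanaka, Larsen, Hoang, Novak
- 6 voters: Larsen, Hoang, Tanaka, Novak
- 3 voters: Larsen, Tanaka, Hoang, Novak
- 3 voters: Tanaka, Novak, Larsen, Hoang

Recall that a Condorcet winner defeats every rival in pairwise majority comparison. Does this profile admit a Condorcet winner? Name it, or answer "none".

Larsen

Check each pair by majority over 13 ballots:
Larsen vs Novak: 10 to 3, Larsen.
Larsen vs Hoang: 1+6+3+3 = 13 for Larsen, 0 for Hoang — Larsen by 13–0.
Larsen vs Tanaka: 9 to 4, Larsen.
Novak vs Hoang: 3 to 10, Hoang.
Novak–Tanaka: Tanaka 13–0.
Hoang vs Tanaka: Hoang is ranked higher on 6 ballots, Tanaka on 7. Tanaka wins 7–6.
Larsen beats each of Novak, Hoang, Tanaka — Larsen is the Condorcet winner.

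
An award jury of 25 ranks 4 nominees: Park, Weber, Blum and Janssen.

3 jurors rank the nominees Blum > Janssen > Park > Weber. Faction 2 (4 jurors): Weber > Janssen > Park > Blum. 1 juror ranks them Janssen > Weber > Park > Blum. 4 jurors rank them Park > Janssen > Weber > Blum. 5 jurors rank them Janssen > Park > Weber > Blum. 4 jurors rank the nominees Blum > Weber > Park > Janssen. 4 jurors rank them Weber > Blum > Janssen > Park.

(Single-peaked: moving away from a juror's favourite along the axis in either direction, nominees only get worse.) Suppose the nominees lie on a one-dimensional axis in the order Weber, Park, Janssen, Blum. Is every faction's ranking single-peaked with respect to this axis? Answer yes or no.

no

Axis positions: Weber=1, Park=2, Janssen=3, Blum=4.
Faction 1 (peak Blum at position 4): ranking walks positions 4-3-2-1, expanding outward from the peak — single-peaked.
Faction 2: ranking walks positions 1-3-2-4; Janssen is ranked above Park even though Park lies between Janssen and the peak Weber on the axis — preferences dip and rise again. Not single-peaked.
Faction 3: ranking walks positions 3-1-2-4; Weber is ranked above Park even though Park lies between Weber and the peak Janssen on the axis — preferences dip and rise again. Not single-peaked.
Faction 4 (peak Park at position 2): ranking walks positions 2-3-1-4, expanding outward from the peak — single-peaked.
Faction 5 (peak Janssen at position 3): ranking walks positions 3-2-1-4, expanding outward from the peak — single-peaked.
Faction 6: ranking walks positions 4-1-2-3; Weber is ranked above Janssen even though Janssen lies between Weber and the peak Blum on the axis — preferences dip and rise again. Not single-peaked.
Faction 7: ranking walks positions 1-4-3-2; Blum is ranked above Park even though Park lies between Blum and the peak Weber on the axis — preferences dip and rise again. Not single-peaked.
Faction 2 violates single-peakedness, so the profile is not single-peaked on this axis.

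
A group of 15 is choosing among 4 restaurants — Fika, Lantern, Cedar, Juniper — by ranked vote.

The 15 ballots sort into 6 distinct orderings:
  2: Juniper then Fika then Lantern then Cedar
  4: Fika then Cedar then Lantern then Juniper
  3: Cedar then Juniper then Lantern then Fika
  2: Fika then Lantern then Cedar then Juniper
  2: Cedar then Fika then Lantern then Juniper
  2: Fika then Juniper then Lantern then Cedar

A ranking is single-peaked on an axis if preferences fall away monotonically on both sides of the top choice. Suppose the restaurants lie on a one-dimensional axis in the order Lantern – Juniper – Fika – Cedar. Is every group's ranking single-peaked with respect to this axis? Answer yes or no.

no

Axis positions: Lantern=1, Juniper=2, Fika=3, Cedar=4.
Group 1 (peak Juniper at position 2): ranking walks positions 2-3-1-4, expanding outward from the peak — single-peaked.
Group 2: ranking walks positions 3-4-1-2; Lantern is ranked above Juniper even though Juniper lies between Lantern and the peak Fika on the axis — preferences dip and rise again. Not single-peaked.
Group 3: ranking walks positions 4-2-1-3; Juniper is ranked above Fika even though Fika lies between Juniper and the peak Cedar on the axis — preferences dip and rise again. Not single-peaked.
Group 4: ranking walks positions 3-1-4-2; Lantern is ranked above Juniper even though Juniper lies between Lantern and the peak Fika on the axis — preferences dip and rise again. Not single-peaked.
Group 5: ranking walks positions 4-3-1-2; Lantern is ranked above Juniper even though Juniper lies between Lantern and the peak Cedar on the axis — preferences dip and rise again. Not single-peaked.
Group 6 (peak Fika at position 3): ranking walks positions 3-2-1-4, expanding outward from the peak — single-peaked.
Group 2 violates single-peakedness, so the profile is not single-peaked on this axis.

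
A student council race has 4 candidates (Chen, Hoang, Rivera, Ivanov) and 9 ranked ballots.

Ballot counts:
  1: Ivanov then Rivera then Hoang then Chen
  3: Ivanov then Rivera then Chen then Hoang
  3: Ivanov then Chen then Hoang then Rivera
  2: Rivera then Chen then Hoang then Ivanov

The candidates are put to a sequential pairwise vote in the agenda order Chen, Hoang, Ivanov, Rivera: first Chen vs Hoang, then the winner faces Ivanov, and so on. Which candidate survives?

Round 1: Chen vs Hoang — 8–1, Chen advances.
Round 2: Chen vs Ivanov — 2–7, Ivanov advances.
Round 3: Ivanov vs Rivera — 7–2, Ivanov advances.
Ivanov survives the agenda.

Ivanov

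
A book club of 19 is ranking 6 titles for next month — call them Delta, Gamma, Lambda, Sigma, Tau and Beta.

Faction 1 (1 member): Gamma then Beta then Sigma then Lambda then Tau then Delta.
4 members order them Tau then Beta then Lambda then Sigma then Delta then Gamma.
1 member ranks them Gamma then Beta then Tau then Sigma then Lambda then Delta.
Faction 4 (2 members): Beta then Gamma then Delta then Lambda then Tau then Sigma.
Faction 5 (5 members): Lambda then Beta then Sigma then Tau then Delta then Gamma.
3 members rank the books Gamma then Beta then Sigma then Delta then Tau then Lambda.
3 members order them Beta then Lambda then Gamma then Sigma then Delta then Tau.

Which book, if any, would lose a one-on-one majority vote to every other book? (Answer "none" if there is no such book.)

Head-to-head results (19 members):
Delta vs Gamma: Delta preferred on 4+5 = 9 ballots; Gamma wins 10–9.
Delta vs Lambda: 5 to 14, Lambda.
Delta vs Sigma: Delta preferred on 2 ballots; Sigma wins 17–2.
Delta–Tau: Tau 11–8.
Delta–Beta: Beta 19–0.
Gamma vs Lambda: 1+1+2+3 = 7 for Gamma, 12 for Lambda — Lambda by 12–7.
Gamma vs Sigma: Gamma wins 10–9.
Gamma vs Tau: Gamma, 10–9.
Gamma–Beta: Beta 14–5.
Lambda vs Sigma: 4+2+5+3 = 14 for Lambda, 5 for Sigma — Lambda by 14–5.
Lambda vs Tau: Lambda wins 11–8.
Lambda vs Beta: Lambda is ranked higher on 5 ballots, Beta on 14. Beta wins 14–5.
Sigma vs Tau: Sigma, 12–7.
Sigma vs Beta: 0 for Sigma, 19 for Beta — Beta by 19–0.
Tau vs Beta: Beta wins 15–4.
Delta is beaten in every head-to-head and is the Condorcet loser.

Delta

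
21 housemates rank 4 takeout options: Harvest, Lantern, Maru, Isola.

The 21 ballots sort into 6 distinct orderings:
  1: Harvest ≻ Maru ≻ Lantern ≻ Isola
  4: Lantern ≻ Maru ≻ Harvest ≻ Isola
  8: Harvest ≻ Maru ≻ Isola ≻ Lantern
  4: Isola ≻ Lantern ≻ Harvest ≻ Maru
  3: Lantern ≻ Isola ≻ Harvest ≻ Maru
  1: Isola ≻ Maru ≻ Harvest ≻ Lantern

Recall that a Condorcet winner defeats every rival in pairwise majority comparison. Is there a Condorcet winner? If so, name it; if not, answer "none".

Check each pair by majority over 21 ballots:
Harvest vs Lantern: Harvest preferred on 1+8+1 = 10 ballots; Lantern wins 11–10.
Harvest vs Maru: Harvest wins 16–5.
Harvest vs Isola: Harvest wins 13–8.
Lantern–Maru: Lantern 11–10.
Lantern vs Isola: Lantern is ranked higher on 1+4+3 = 8 ballots, Isola on 13. Isola wins 13–8.
Maru vs Isola: Maru preferred on 1+4+8 = 13 ballots; Maru wins 13–8.
Each restaurant drops at least one matchup (Harvest loses to Lantern; Lantern loses to Isola; Maru loses to Harvest; Isola loses to Harvest); the cycle Harvest → Isola → Lantern → Harvest rules out a Condorcet winner.

none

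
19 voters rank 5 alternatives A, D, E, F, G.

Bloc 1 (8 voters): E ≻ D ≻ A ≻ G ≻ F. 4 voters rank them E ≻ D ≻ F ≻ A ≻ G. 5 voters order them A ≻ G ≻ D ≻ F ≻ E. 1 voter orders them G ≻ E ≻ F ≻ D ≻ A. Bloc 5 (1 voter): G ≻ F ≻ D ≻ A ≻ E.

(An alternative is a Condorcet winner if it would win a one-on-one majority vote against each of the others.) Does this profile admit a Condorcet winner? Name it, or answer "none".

E

Pairwise majorities:
A vs D: D wins 14–5.
A–E: E 13–6.
A vs F: A wins 13–6.
A vs G: A wins 17–2.
D vs E: E, 13–6.
D–F: D 17–2.
D vs G: D, 12–7.
E vs F: E wins 13–6.
E vs G: E wins 12–7.
F vs G: G, 15–4.
E wins every pairwise contest, so E is the Condorcet winner.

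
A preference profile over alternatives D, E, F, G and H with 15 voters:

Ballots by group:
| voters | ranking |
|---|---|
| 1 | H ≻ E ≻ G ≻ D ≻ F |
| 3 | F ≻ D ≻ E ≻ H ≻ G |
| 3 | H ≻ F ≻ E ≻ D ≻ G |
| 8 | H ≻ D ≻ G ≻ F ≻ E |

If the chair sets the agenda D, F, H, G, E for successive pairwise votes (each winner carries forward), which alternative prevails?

Round 1: D vs F — 9–6, D advances.
Round 2: D vs H — 3–12, H advances.
Round 3: H vs G — 15–0, H advances.
Round 4: H vs E — 12–3, H advances.
H survives the agenda.

H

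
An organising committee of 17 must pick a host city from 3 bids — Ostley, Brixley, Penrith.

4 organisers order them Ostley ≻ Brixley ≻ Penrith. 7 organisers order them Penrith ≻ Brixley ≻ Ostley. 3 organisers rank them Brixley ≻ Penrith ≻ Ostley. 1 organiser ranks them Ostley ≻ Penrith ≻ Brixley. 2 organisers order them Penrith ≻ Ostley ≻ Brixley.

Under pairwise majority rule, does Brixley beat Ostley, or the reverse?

Brixley

Ballots ranking Brixley above Ostley: 7 + 3 = 10.
Ballots ranking Ostley above Brixley: 17 − 10 = 7.
Brixley wins the head-to-head 10–7.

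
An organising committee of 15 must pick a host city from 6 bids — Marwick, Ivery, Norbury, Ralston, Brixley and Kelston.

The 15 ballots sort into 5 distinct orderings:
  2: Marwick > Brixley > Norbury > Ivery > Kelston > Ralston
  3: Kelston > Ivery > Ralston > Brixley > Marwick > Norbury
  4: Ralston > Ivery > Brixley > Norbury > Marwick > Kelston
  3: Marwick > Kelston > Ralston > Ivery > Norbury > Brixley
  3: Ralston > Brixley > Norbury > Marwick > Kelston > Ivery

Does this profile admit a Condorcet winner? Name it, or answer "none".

none

Head-to-head results (15 organisers):
Marwick–Ivery: Marwick 8–7.
Marwick vs Norbury: Marwick, 8–7.
Marwick vs Ralston: Marwick is ranked higher on 2+3 = 5 ballots, Ralston on 10. Ralston wins 10–5.
Marwick vs Brixley: 5 to 10, Brixley.
Marwick vs Kelston: Marwick, 12–3.
Ivery vs Norbury: 3+4+3 = 10 for Ivery, 5 for Norbury — Ivery by 10–5.
Ivery vs Ralston: Ivery preferred on 2+3 = 5 ballots; Ralston wins 10–5.
Ivery–Brixley: Ivery 10–5.
Ivery vs Kelston: Kelston, 9–6.
Norbury–Ralston: Ralston 13–2.
Norbury vs Brixley: Norbury is ranked higher on 3 ballots, Brixley on 12. Brixley wins 12–3.
Norbury vs Kelston: 9 to 6, Norbury.
Ralston vs Brixley: Ralston preferred on 3+4+3+3 = 13 ballots; Ralston wins 13–2.
Ralston vs Kelston: Kelston wins 8–7.
Brixley vs Kelston: Brixley is ranked higher on 2+4+3 = 9 ballots, Kelston on 6. Brixley wins 9–6.
Every city loses at least once (Marwick loses to Ralston; Ivery loses to Marwick; Norbury loses to Marwick; Ralston loses to Kelston; Brixley loses to Ivery; Kelston loses to Marwick). The majority relation contains the cycle Marwick → Ivery → Brixley → Marwick, so there is no Condorcet winner.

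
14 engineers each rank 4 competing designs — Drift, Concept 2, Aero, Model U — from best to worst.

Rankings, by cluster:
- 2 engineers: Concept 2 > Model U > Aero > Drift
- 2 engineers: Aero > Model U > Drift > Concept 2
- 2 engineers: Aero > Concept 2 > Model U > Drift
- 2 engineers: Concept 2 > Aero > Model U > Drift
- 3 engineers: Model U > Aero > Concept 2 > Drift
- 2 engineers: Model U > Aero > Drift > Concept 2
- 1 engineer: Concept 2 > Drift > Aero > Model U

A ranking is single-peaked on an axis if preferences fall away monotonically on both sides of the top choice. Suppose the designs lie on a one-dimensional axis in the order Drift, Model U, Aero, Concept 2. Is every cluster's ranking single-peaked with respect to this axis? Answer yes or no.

no

Axis positions: Drift=1, Model U=2, Aero=3, Concept 2=4.
Cluster 1: ranking walks positions 4-2-3-1; Model U is ranked above Aero even though Aero lies between Model U and the peak Concept 2 on the axis — preferences dip and rise again. Not single-peaked.
Cluster 2 (peak Aero at position 3): ranking walks positions 3-2-1-4, expanding outward from the peak — single-peaked.
Cluster 3 (peak Aero at position 3): ranking walks positions 3-4-2-1, expanding outward from the peak — single-peaked.
Cluster 4 (peak Concept 2 at position 4): ranking walks positions 4-3-2-1, expanding outward from the peak — single-peaked.
Cluster 5 (peak Model U at position 2): ranking walks positions 2-3-4-1, expanding outward from the peak — single-peaked.
Cluster 6 (peak Model U at position 2): ranking walks positions 2-3-1-4, expanding outward from the peak — single-peaked.
Cluster 7: ranking walks positions 4-1-3-2; Drift is ranked above Aero even though Aero lies between Drift and the peak Concept 2 on the axis — preferences dip and rise again. Not single-peaked.
Cluster 1 violates single-peakedness, so the profile is not single-peaked on this axis.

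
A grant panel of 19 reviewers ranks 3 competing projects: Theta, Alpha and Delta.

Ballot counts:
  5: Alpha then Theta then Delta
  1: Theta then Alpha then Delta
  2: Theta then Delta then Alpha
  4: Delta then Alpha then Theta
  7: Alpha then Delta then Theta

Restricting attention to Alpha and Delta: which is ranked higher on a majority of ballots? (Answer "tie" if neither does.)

Alpha

Ballots ranking Alpha above Delta: 5 + 1 + 7 = 13.
Ballots ranking Delta above Alpha: 19 − 13 = 6.
Alpha wins the head-to-head 13–6.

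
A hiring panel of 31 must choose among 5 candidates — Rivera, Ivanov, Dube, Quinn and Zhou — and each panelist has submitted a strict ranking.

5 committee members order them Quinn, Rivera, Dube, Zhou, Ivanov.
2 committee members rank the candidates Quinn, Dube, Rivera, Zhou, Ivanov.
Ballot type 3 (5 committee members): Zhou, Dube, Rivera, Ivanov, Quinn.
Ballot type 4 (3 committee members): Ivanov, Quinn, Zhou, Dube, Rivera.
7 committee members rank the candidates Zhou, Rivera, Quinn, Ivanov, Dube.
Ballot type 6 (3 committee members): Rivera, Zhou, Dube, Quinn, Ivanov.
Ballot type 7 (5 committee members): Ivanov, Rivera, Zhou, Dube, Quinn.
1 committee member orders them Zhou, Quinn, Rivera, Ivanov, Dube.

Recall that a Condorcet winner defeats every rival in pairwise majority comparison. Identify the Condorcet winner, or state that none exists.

Zhou

Head-to-head results (31 committee members):
Rivera vs Ivanov: 5+2+5+7+3+1 = 23 for Rivera, 8 for Ivanov — Rivera by 23–8.
Rivera vs Dube: 5+7+3+5+1 = 21 for Rivera, 10 for Dube — Rivera by 21–10.
Rivera vs Quinn: Rivera is ranked higher on 5+7+3+5 = 20 ballots, Quinn on 11. Rivera wins 20–11.
Rivera vs Zhou: 5+2+3+5 = 15 for Rivera, 16 for Zhou — Zhou by 16–15.
Ivanov vs Dube: 3+7+5+1 = 16 for Ivanov, 15 for Dube — Ivanov by 16–15.
Ivanov vs Quinn: Ivanov preferred on 5+3+5 = 13 ballots; Quinn wins 18–13.
Ivanov vs Zhou: Ivanov preferred on 3+5 = 8 ballots; Zhou wins 23–8.
Dube vs Quinn: 13 to 18, Quinn.
Dube vs Zhou: Dube is ranked higher on 5+2 = 7 ballots, Zhou on 24. Zhou wins 24–7.
Quinn vs Zhou: 5+2+3 = 10 for Quinn, 21 for Zhou — Zhou by 21–10.
Zhou defeats every rival head-to-head and is the Condorcet winner.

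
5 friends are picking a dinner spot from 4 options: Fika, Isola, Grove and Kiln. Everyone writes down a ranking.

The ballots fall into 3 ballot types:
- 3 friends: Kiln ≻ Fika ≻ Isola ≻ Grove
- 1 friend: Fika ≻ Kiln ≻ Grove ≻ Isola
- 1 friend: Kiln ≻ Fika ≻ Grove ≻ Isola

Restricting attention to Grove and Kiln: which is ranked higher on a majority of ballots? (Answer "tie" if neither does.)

Kiln

No ballot ranks Grove above Kiln: 0.
Ballots ranking Kiln above Grove: 5 − 0 = 5.
Kiln wins the head-to-head 5–0.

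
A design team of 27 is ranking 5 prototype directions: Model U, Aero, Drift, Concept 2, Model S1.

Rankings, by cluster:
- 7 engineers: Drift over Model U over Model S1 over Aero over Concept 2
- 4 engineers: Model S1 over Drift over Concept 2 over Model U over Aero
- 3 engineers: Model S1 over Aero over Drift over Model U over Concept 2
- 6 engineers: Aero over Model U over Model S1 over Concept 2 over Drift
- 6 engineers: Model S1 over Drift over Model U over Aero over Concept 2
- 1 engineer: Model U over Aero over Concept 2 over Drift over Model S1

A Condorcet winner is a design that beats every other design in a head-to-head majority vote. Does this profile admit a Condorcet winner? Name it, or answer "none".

none

Head-to-head results (27 engineers):
Model U vs Aero: Model U, 18–9.
Model U–Drift: Drift 20–7.
Model U–Concept 2: Model U 23–4.
Model U vs Model S1: Model U, 14–13.
Aero–Drift: Drift 17–10.
Aero vs Concept 2: Aero wins 23–4.
Aero–Model S1: Model S1 20–7.
Drift vs Concept 2: Drift, 20–7.
Drift–Model S1: Model S1 19–8.
Concept 2 vs Model S1: Model S1 wins 26–1.
Every design loses at least once (Model U loses to Drift; Aero loses to Model U; Drift loses to Model S1; Concept 2 loses to Model U; Model S1 loses to Model U). The majority relation contains the cycle Model U > Model S1 > Drift > Model U, so there is no Condorcet winner.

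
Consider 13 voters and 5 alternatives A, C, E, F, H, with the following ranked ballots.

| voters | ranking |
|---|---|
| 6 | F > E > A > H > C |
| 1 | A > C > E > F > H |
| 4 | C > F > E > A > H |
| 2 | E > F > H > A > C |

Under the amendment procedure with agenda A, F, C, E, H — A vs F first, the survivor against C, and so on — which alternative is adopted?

F

Round 1: A vs F — 1–12, F advances.
Round 2: F vs C — 8–5, F advances.
Round 3: F vs E — 10–3, F advances.
Round 4: F vs H — 13–0, F advances.
F survives the agenda.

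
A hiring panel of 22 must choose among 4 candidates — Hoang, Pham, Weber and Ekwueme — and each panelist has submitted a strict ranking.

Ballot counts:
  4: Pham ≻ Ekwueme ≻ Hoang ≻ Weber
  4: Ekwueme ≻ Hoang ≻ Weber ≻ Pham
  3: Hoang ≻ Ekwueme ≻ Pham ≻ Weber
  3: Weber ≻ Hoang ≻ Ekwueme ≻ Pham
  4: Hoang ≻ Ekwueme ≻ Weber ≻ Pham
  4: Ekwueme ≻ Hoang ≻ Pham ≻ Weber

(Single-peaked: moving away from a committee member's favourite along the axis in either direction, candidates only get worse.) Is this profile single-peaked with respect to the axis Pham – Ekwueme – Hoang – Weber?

Axis positions: Pham=1, Ekwueme=2, Hoang=3, Weber=4.
Bloc 1 (peak Pham at position 1): ranking walks positions 1-2-3-4, expanding outward from the peak — single-peaked.
Bloc 2 (peak Ekwueme at position 2): ranking walks positions 2-3-4-1, expanding outward from the peak — single-peaked.
Bloc 3 (peak Hoang at position 3): ranking walks positions 3-2-1-4, expanding outward from the peak — single-peaked.
Bloc 4 (peak Weber at position 4): ranking walks positions 4-3-2-1, expanding outward from the peak — single-peaked.
Bloc 5 (peak Hoang at position 3): ranking walks positions 3-2-4-1, expanding outward from the peak — single-peaked.
Bloc 6 (peak Ekwueme at position 2): ranking walks positions 2-3-1-4, expanding outward from the peak — single-peaked.
Every ranking is single-peaked on this axis.

yes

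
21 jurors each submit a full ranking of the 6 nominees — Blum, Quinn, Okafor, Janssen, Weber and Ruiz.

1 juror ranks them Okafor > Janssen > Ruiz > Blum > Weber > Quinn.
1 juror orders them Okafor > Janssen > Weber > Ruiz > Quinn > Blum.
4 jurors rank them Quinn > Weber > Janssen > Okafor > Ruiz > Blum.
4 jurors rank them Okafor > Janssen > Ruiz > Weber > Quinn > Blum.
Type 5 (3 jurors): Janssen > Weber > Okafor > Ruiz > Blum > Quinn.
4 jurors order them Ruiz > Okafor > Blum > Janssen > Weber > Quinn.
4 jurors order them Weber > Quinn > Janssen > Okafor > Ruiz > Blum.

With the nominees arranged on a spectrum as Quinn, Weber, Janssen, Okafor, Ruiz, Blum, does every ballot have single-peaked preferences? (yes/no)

Axis positions: Quinn=1, Weber=2, Janssen=3, Okafor=4, Ruiz=5, Blum=6.
Type 1 (peak Okafor at position 4): ranking walks positions 4-3-5-6-2-1, expanding outward from the peak — single-peaked.
Type 2 (peak Okafor at position 4): ranking walks positions 4-3-2-5-1-6, expanding outward from the peak — single-peaked.
Type 3 (peak Quinn at position 1): ranking walks positions 1-2-3-4-5-6, expanding outward from the peak — single-peaked.
Type 4 (peak Okafor at position 4): ranking walks positions 4-3-5-2-1-6, expanding outward from the peak — single-peaked.
Type 5 (peak Janssen at position 3): ranking walks positions 3-2-4-5-6-1, expanding outward from the peak — single-peaked.
Type 6 (peak Ruiz at position 5): ranking walks positions 5-4-6-3-2-1, expanding outward from the peak — single-peaked.
Type 7 (peak Weber at position 2): ranking walks positions 2-1-3-4-5-6, expanding outward from the peak — single-peaked.
Every ranking is single-peaked on this axis.

yes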